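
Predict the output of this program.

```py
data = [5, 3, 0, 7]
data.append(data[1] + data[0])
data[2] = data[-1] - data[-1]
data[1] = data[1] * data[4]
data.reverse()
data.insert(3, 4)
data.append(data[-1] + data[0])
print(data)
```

append data[1]+data[0] = 3+5 = 8 → [5, 3, 0, 7, 8]
data[2] = data[-1]-data[-1] = 8-8 = 0 → [5, 3, 0, 7, 8]
data[1] = data[1]*data[4] = 3*8 = 24 → [5, 24, 0, 7, 8]
reverse → [8, 7, 0, 24, 5]
insert 4 at 3 → [8, 7, 0, 4, 24, 5]
append data[-1]+data[0] = 5+8 = 13 → [8, 7, 0, 4, 24, 5, 13]

[8, 7, 0, 4, 24, 5, 13]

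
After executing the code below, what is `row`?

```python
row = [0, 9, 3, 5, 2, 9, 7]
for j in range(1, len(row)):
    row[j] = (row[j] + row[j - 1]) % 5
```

[0, 4, 2, 2, 4, 3, 0]

j=1: row[1] = (9+0)%5 = 4 → [0, 4, 3, 5, 2, 9, 7]
j=2: row[2] = (3+4)%5 = 2 → [0, 4, 2, 5, 2, 9, 7]
j=3: row[3] = (5+2)%5 = 2 → [0, 4, 2, 2, 2, 9, 7]
j=4: row[4] = (2+2)%5 = 4 → [0, 4, 2, 2, 4, 9, 7]
j=5: row[5] = (9+4)%5 = 3 → [0, 4, 2, 2, 4, 3, 7]
j=6: row[6] = (7+3)%5 = 0 → [0, 4, 2, 2, 4, 3, 0]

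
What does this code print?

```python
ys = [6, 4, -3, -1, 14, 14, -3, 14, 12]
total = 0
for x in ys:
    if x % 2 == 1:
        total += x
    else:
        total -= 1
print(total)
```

-13

x=6: not odd, total = 0-1 = -1
x=4: not odd, total = (-1)-1 = -2
x=-3: odd, total = (-2)+(-3) = -5
x=-1: odd, total = (-5)+(-1) = -6
x=14: not odd, total = (-6)-1 = -7
x=14: not odd, total = (-7)-1 = -8
x=-3: odd, total = (-8)+(-3) = -11
x=14: not odd, total = (-11)-1 = -12
x=12: not odd, total = (-12)-1 = -13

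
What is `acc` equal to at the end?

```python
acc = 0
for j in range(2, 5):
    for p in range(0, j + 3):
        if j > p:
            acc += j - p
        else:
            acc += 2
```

j=2,p=0: 2>0, acc = 0+2 = 2
j=2,p=1: 2>1, acc = 2+1 = 3
j=2,p=2: not 2>2, acc = 3+2 = 5
j=2,p=3: not 2>3, acc = 5+2 = 7
j=2,p=4: not 2>4, acc = 7+2 = 9
j=3,p=0: 3>0, acc = 9+3 = 12
j=3,p=1: 3>1, acc = 12+2 = 14
j=3,p=2: 3>2, acc = 14+1 = 15
j=3,p=3: not 3>3, acc = 15+2 = 17
j=3,p=4: not 3>4, acc = 17+2 = 19
j=3,p=5: not 3>5, acc = 19+2 = 21
j=4,p=0: 4>0, acc = 21+4 = 25
j=4,p=1: 4>1, acc = 25+3 = 28
j=4,p=2: 4>2, acc = 28+2 = 30
j=4,p=3: 4>3, acc = 30+1 = 31
j=4,p=4: not 4>4, acc = 31+2 = 33
j=4,p=5: not 4>5, acc = 33+2 = 35
j=4,p=6: not 4>6, acc = 35+2 = 37

37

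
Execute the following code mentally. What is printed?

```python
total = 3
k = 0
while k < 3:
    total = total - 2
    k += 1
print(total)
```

-3

k=0: total = 3-2 = 1
k=1: total = 1-2 = -1
k=2: total = (-1)-2 = -3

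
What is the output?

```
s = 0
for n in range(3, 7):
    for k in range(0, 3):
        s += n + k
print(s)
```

n=3,k=0: s = 0+3 = 3
n=3,k=1: s = 3+4 = 7
n=3,k=2: s = 7+5 = 12
n=4,k=0: s = 12+4 = 16
n=4,k=1: s = 16+5 = 21
n=4,k=2: s = 21+6 = 27
n=5,k=0: s = 27+5 = 32
n=5,k=1: s = 32+6 = 38
n=5,k=2: s = 38+7 = 45
n=6,k=0: s = 45+6 = 51
n=6,k=1: s = 51+7 = 58
n=6,k=2: s = 58+8 = 66

66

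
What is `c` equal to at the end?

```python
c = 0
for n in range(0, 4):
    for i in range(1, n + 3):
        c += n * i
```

71

n=0,i=1: c = 0+0 = 0
n=0,i=2: c = 0+0 = 0
n=1,i=1: c = 0+1 = 1
n=1,i=2: c = 1+2 = 3
n=1,i=3: c = 3+3 = 6
n=2,i=1: c = 6+2 = 8
n=2,i=2: c = 8+4 = 12
n=2,i=3: c = 12+6 = 18
n=2,i=4: c = 18+8 = 26
n=3,i=1: c = 26+3 = 29
n=3,i=2: c = 29+6 = 35
n=3,i=3: c = 35+9 = 44
n=3,i=4: c = 44+12 = 56
n=3,i=5: c = 56+15 = 71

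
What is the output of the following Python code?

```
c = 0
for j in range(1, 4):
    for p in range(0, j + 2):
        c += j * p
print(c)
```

45

j=1,p=0: c = 0+0 = 0
j=1,p=1: c = 0+1 = 1
j=1,p=2: c = 1+2 = 3
j=2,p=0: c = 3+0 = 3
j=2,p=1: c = 3+2 = 5
j=2,p=2: c = 5+4 = 9
j=2,p=3: c = 9+6 = 15
j=3,p=0: c = 15+0 = 15
j=3,p=1: c = 15+3 = 18
j=3,p=2: c = 18+6 = 24
j=3,p=3: c = 24+9 = 33
j=3,p=4: c = 33+12 = 45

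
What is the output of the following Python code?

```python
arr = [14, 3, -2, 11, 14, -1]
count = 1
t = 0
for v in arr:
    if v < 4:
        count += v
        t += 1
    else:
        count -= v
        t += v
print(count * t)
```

-1596

v=14: not <4, count = 1-14 = -13; t=14
v=3: <4, count = (-13)+3 = -10; t=15
v=-2: <4, count = (-10)+(-2) = -12; t=16
v=11: not <4, count = (-12)-11 = -23; t=27
v=14: not <4, count = (-23)-14 = -37; t=41
v=-1: <4, count = (-37)+(-1) = -38; t=42
count*t = (-38)*42 = -1596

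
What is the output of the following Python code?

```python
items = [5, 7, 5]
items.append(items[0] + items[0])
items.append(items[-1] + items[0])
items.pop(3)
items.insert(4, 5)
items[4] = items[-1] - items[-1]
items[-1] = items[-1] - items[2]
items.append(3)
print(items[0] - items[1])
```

append items[0]+items[0] = 5+5 = 10 → [5, 7, 5, 10]
append items[-1]+items[0] = 10+5 = 15 → [5, 7, 5, 10, 15]
pop(3) removes 10 → [5, 7, 5, 15]
insert 5 at 4 → [5, 7, 5, 15, 5]
items[4] = items[-1]-items[-1] = 5-5 = 0 → [5, 7, 5, 15, 0]
items[-1] = items[-1]-items[2] = 0-5 = -5 → [5, 7, 5, 15, -5]
append 3 → [5, 7, 5, 15, -5, 3]
items[0]-items[1] = 5-7 = -2

-2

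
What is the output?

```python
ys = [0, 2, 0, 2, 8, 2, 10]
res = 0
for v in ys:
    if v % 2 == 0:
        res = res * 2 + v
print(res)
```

126

v=0: even, res = 0*2+0 = 0
v=2: even, res = 0*2+2 = 2
v=0: even, res = 2*2+0 = 4
v=2: even, res = 4*2+2 = 10
v=8: even, res = 10*2+8 = 28
v=2: even, res = 28*2+2 = 58
v=10: even, res = 58*2+10 = 126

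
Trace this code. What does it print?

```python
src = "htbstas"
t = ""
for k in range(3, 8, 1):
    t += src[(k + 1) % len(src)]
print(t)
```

k=3: add src[4]='t' → 't'
k=4: add src[5]='a' → 'ta'
k=5: add src[6]='s' → 'tas'
k=6: add src[0]='h' → 'tash'
k=7: add src[1]='t' → 'tasht'

tasht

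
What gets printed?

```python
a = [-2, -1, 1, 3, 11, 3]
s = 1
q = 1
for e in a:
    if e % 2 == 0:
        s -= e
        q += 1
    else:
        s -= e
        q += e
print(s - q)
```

-33

e=-2: even, s = 1-(-2) = 3; q=2
e=-1: not even, s = 3-(-1) = 4; q=1
e=1: not even, s = 4-1 = 3; q=2
e=3: not even, s = 3-3 = 0; q=5
e=11: not even, s = 0-11 = -11; q=16
e=3: not even, s = (-11)-3 = -14; q=19
s-q = (-14)-19 = -33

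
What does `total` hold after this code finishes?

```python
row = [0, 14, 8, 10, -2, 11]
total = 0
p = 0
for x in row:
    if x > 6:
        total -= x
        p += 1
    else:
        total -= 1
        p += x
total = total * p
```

-90

x=0: not >6, total = 0-1 = -1; p=0
x=14: >6, total = (-1)-14 = -15; p=1
x=8: >6, total = (-15)-8 = -23; p=2
x=10: >6, total = (-23)-10 = -33; p=3
x=-2: not >6, total = (-33)-1 = -34; p=1
x=11: >6, total = (-34)-11 = -45; p=2
total*p = (-45)*2 = -90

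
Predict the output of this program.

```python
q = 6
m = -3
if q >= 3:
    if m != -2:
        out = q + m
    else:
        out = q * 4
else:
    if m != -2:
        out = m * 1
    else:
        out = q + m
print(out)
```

3

q=6, m=-3
q >= 3 is True; m != -2 is True
→ out = q + m = 3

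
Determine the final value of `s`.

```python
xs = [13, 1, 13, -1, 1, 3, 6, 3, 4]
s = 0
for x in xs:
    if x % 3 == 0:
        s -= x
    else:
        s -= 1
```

-18

x=13: not %3==0, s = 0-1 = -1
x=1: not %3==0, s = (-1)-1 = -2
x=13: not %3==0, s = (-2)-1 = -3
x=-1: not %3==0, s = (-3)-1 = -4
x=1: not %3==0, s = (-4)-1 = -5
x=3: %3==0, s = (-5)-3 = -8
x=6: %3==0, s = (-8)-6 = -14
x=3: %3==0, s = (-14)-3 = -17
x=4: not %3==0, s = (-17)-1 = -18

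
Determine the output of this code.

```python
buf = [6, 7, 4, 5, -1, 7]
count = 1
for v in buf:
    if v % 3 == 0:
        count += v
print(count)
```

v=6: %3==0, count = 1+6 = 7
v=7: not %3==0
v=4: not %3==0
v=5: not %3==0
v=-1: not %3==0
v=7: not %3==0

7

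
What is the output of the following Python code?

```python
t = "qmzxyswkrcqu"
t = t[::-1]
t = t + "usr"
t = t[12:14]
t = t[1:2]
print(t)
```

s

reverse → 'uqcrkwsyxzmq'
+ 'usr' → 'uqcrkwsyxzmqusr'
slice [12:14] → 'us'
slice [1:2] → 's'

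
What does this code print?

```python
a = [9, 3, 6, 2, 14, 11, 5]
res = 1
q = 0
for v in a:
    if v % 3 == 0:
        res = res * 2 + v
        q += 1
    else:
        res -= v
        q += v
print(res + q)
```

59

v=9: %3==0, res = 1*2+9 = 11; q=1
v=3: %3==0, res = 11*2+3 = 25; q=2
v=6: %3==0, res = 25*2+6 = 56; q=3
v=2: not %3==0, res = 56-2 = 54; q=5
v=14: not %3==0, res = 54-14 = 40; q=19
v=11: not %3==0, res = 40-11 = 29; q=30
v=5: not %3==0, res = 29-5 = 24; q=35
res+q = 24+35 = 59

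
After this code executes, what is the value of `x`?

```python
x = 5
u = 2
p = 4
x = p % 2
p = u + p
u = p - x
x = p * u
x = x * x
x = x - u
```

1290

x = 4%2 = 0
p = 2+4 = 6
u = 6-0 = 6
x = 6*6 = 36
x = 36*36 = 1296
x = 1296-6 = 1290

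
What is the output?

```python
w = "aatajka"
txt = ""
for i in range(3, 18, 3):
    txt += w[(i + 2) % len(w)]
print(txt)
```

kajaa

i=3: add w[5]='k' → 'k'
i=6: add w[1]='a' → 'ka'
i=9: add w[4]='j' → 'kaj'
i=12: add w[0]='a' → 'kaja'
i=15: add w[3]='a' → 'kajaa'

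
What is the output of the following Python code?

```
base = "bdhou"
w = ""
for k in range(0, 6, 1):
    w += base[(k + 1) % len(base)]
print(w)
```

dhoubd

k=0: add base[1]='d' → 'd'
k=1: add base[2]='h' → 'dh'
k=2: add base[3]='o' → 'dho'
k=3: add base[4]='u' → 'dhou'
k=4: add base[0]='b' → 'dhoub'
k=5: add base[1]='d' → 'dhoubd'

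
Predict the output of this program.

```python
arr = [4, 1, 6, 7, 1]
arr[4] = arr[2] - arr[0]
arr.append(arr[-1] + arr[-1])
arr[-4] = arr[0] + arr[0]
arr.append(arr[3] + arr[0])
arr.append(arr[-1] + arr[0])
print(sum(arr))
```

52

arr[4] = arr[2]-arr[0] = 6-4 = 2 → [4, 1, 6, 7, 2]
append arr[-1]+arr[-1] = 2+2 = 4 → [4, 1, 6, 7, 2, 4]
arr[-4] = arr[0]+arr[0] = 4+4 = 8 → [4, 1, 8, 7, 2, 4]
append arr[3]+arr[0] = 7+4 = 11 → [4, 1, 8, 7, 2, 4, 11]
append arr[-1]+arr[0] = 11+4 = 15 → [4, 1, 8, 7, 2, 4, 11, 15]
sum = 52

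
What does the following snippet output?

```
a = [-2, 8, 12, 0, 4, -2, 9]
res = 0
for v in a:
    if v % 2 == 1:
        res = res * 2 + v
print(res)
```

9

v=-2: not odd
v=8: not odd
v=12: not odd
v=0: not odd
v=4: not odd
v=-2: not odd
v=9: odd, res = 0*2+9 = 9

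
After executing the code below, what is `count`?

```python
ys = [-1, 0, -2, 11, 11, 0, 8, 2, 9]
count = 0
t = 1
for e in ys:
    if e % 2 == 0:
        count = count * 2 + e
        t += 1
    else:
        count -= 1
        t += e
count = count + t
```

e=-1: not even, count = 0-1 = -1; t=0
e=0: even, count = (-1)*2+0 = -2; t=1
e=-2: even, count = (-2)*2+(-2) = -6; t=2
e=11: not even, count = (-6)-1 = -7; t=13
e=11: not even, count = (-7)-1 = -8; t=24
e=0: even, count = (-8)*2+0 = -16; t=25
e=8: even, count = (-16)*2+8 = -24; t=26
e=2: even, count = (-24)*2+2 = -46; t=27
e=9: not even, count = (-46)-1 = -47; t=36
count+t = (-47)+36 = -11

-11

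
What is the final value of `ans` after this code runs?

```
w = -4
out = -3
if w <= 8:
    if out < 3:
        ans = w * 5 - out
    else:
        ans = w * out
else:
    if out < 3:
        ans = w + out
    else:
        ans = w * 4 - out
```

-17

w=-4, out=-3
w <= 8 is True; out < 3 is True
→ ans = w * 5 - out = -17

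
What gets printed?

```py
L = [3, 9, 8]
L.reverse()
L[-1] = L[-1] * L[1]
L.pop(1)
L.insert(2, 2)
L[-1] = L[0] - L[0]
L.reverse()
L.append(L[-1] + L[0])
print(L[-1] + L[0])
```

8

reverse → [8, 9, 3]
L[-1] = L[-1]*L[1] = 3*9 = 27 → [8, 9, 27]
pop(1) removes 9 → [8, 27]
insert 2 at 2 → [8, 27, 2]
L[-1] = L[0]-L[0] = 8-8 = 0 → [8, 27, 0]
reverse → [0, 27, 8]
append L[-1]+L[0] = 8+0 = 8 → [0, 27, 8, 8]
L[-1]+L[0] = 8+0 = 8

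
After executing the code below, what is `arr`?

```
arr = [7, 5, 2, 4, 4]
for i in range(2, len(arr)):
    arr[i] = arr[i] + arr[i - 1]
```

[7, 5, 7, 11, 15]

i=2: arr[2] = 2+5 = 7 → [7, 5, 7, 4, 4]
i=3: arr[3] = 4+7 = 11 → [7, 5, 7, 11, 4]
i=4: arr[4] = 4+11 = 15 → [7, 5, 7, 11, 15]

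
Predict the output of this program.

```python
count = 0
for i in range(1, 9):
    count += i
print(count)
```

36

i=1: count = 0+1 = 1
i=2: count = 1+2 = 3
i=3: count = 3+3 = 6
i=4: count = 6+4 = 10
i=5: count = 10+5 = 15
i=6: count = 15+6 = 21
i=7: count = 21+7 = 28
i=8: count = 28+8 = 36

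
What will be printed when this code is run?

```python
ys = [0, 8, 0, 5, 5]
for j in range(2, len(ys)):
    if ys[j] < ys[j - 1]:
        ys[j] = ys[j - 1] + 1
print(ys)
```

[0, 8, 9, 10, 11]

j=2: 0<8, ys[2] = 8+1 = 9 → [0, 8, 9, 5, 5]
j=3: 5<9, ys[3] = 9+1 = 10 → [0, 8, 9, 10, 5]
j=4: 5<10, ys[4] = 10+1 = 11 → [0, 8, 9, 10, 11]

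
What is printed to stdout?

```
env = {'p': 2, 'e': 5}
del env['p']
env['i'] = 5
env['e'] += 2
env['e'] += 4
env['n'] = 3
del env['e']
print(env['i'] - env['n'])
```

2

del 'p' → {'e': 5}
env['i'] = 5 → {'e': 5, 'i': 5}
env['e'] = 5+2 = 7 → {'e': 7, 'i': 5}
env['e'] = 7+4 = 11 → {'e': 11, 'i': 5}
env['n'] = 3 → {'e': 11, 'i': 5, 'n': 3}
del 'e' → {'i': 5, 'n': 3}
env['i']-env['n'] = 5-3 = 2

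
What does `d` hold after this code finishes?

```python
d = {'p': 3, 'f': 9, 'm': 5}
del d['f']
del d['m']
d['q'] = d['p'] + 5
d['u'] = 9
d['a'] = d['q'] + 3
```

del 'f' → {'p': 3, 'm': 5}
del 'm' → {'p': 3}
d['q'] = d['p']+5 = 8 → {'p': 3, 'q': 8}
d['u'] = 9 → {'p': 3, 'q': 8, 'u': 9}
d['a'] = d['q']+3 = 11 → {'p': 3, 'q': 8, 'u': 9, 'a': 11}

{'p': 3, 'q': 8, 'u': 9, 'a': 11}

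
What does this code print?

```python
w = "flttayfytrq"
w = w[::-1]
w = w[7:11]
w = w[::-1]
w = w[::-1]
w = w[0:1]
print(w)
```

reverse → 'qrtyfyattlf'
slice [7:11] → 'ttlf'
reverse → 'fltt'
reverse → 'ttlf'
slice [0:1] → 't'

t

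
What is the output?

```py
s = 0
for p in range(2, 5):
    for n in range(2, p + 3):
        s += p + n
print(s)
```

p=2,n=2: s = 0+4 = 4
p=2,n=3: s = 4+5 = 9
p=2,n=4: s = 9+6 = 15
p=3,n=2: s = 15+5 = 20
p=3,n=3: s = 20+6 = 26
p=3,n=4: s = 26+7 = 33
p=3,n=5: s = 33+8 = 41
p=4,n=2: s = 41+6 = 47
p=4,n=3: s = 47+7 = 54
p=4,n=4: s = 54+8 = 62
p=4,n=5: s = 62+9 = 71
p=4,n=6: s = 71+10 = 81

81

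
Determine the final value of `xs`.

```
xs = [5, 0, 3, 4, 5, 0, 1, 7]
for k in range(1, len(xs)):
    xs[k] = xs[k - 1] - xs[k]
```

[5, 5, 2, -2, -7, -7, -8, -15]

k=1: xs[1] = 5-0 = 5 → [5, 5, 3, 4, 5, 0, 1, 7]
k=2: xs[2] = 5-3 = 2 → [5, 5, 2, 4, 5, 0, 1, 7]
k=3: xs[3] = 2-4 = -2 → [5, 5, 2, -2, 5, 0, 1, 7]
k=4: xs[4] = (-2)-5 = -7 → [5, 5, 2, -2, -7, 0, 1, 7]
k=5: xs[5] = (-7)-0 = -7 → [5, 5, 2, -2, -7, -7, 1, 7]
k=6: xs[6] = (-7)-1 = -8 → [5, 5, 2, -2, -7, -7, -8, 7]
k=7: xs[7] = (-8)-7 = -15 → [5, 5, 2, -2, -7, -7, -8, -15]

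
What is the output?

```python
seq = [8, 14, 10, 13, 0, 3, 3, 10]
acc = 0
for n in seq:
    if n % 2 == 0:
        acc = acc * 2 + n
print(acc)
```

n=8: even, acc = 0*2+8 = 8
n=14: even, acc = 8*2+14 = 30
n=10: even, acc = 30*2+10 = 70
n=13: not even
n=0: even, acc = 70*2+0 = 140
n=3: not even
n=3: not even
n=10: even, acc = 140*2+10 = 290

290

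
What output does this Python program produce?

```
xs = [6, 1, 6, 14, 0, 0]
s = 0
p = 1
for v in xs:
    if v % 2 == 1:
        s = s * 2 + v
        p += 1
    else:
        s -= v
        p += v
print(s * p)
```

-868

v=6: not odd, s = 0-6 = -6; p=7
v=1: odd, s = (-6)*2+1 = -11; p=8
v=6: not odd, s = (-11)-6 = -17; p=14
v=14: not odd, s = (-17)-14 = -31; p=28
v=0: not odd, s = (-31)-0 = -31; p=28
v=0: not odd, s = (-31)-0 = -31; p=28
s*p = (-31)*28 = -868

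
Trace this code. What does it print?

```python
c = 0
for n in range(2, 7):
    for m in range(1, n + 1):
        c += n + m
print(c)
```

n=2,m=1: c = 0+3 = 3
n=2,m=2: c = 3+4 = 7
n=3,m=1: c = 7+4 = 11
n=3,m=2: c = 11+5 = 16
n=3,m=3: c = 16+6 = 22
n=4,m=1: c = 22+5 = 27
n=4,m=2: c = 27+6 = 33
n=4,m=3: c = 33+7 = 40
n=4,m=4: c = 40+8 = 48
n=5,m=1: c = 48+6 = 54
n=5,m=2: c = 54+7 = 61
n=5,m=3: c = 61+8 = 69
n=5,m=4: c = 69+9 = 78
n=5,m=5: c = 78+10 = 88
n=6,m=1: c = 88+7 = 95
n=6,m=2: c = 95+8 = 103
n=6,m=3: c = 103+9 = 112
n=6,m=4: c = 112+10 = 122
n=6,m=5: c = 122+11 = 133
n=6,m=6: c = 133+12 = 145

145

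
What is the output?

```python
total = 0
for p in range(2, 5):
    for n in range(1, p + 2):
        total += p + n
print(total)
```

p=2,n=1: total = 0+3 = 3
p=2,n=2: total = 3+4 = 7
p=2,n=3: total = 7+5 = 12
p=3,n=1: total = 12+4 = 16
p=3,n=2: total = 16+5 = 21
p=3,n=3: total = 21+6 = 27
p=3,n=4: total = 27+7 = 34
p=4,n=1: total = 34+5 = 39
p=4,n=2: total = 39+6 = 45
p=4,n=3: total = 45+7 = 52
p=4,n=4: total = 52+8 = 60
p=4,n=5: total = 60+9 = 69

69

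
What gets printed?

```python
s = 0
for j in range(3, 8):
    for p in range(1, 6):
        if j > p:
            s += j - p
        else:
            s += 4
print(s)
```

78

j=3,p=1: 3>1, s = 0+2 = 2
j=3,p=2: 3>2, s = 2+1 = 3
j=3,p=3: not 3>3, s = 3+4 = 7
j=3,p=4: not 3>4, s = 7+4 = 11
j=3,p=5: not 3>5, s = 11+4 = 15
j=4,p=1: 4>1, s = 15+3 = 18
j=4,p=2: 4>2, s = 18+2 = 20
j=4,p=3: 4>3, s = 20+1 = 21
j=4,p=4: not 4>4, s = 21+4 = 25
j=4,p=5: not 4>5, s = 25+4 = 29
j=5,p=1: 5>1, s = 29+4 = 33
j=5,p=2: 5>2, s = 33+3 = 36
j=5,p=3: 5>3, s = 36+2 = 38
j=5,p=4: 5>4, s = 38+1 = 39
j=5,p=5: not 5>5, s = 39+4 = 43
j=6,p=1: 6>1, s = 43+5 = 48
j=6,p=2: 6>2, s = 48+4 = 52
j=6,p=3: 6>3, s = 52+3 = 55
j=6,p=4: 6>4, s = 55+2 = 57
j=6,p=5: 6>5, s = 57+1 = 58
j=7,p=1: 7>1, s = 58+6 = 64
j=7,p=2: 7>2, s = 64+5 = 69
j=7,p=3: 7>3, s = 69+4 = 73
j=7,p=4: 7>4, s = 73+3 = 76
j=7,p=5: 7>5, s = 76+2 = 78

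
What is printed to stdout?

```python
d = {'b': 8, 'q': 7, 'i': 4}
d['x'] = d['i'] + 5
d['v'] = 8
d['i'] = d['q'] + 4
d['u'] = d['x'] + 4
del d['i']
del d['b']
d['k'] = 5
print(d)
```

{'q': 7, 'x': 9, 'v': 8, 'u': 13, 'k': 5}

d['x'] = d['i']+5 = 9 → {'b': 8, 'q': 7, 'i': 4, 'x': 9}
d['v'] = 8 → {'b': 8, 'q': 7, 'i': 4, 'x': 9, 'v': 8}
d['i'] = d['q']+4 = 11 → {'b': 8, 'q': 7, 'i': 11, 'x': 9, 'v': 8}
d['u'] = d['x']+4 = 13 → {'b': 8, 'q': 7, 'i': 11, 'x': 9, 'v': 8, 'u': 13}
del 'i' → {'b': 8, 'q': 7, 'x': 9, 'v': 8, 'u': 13}
del 'b' → {'q': 7, 'x': 9, 'v': 8, 'u': 13}
d['k'] = 5 → {'q': 7, 'x': 9, 'v': 8, 'u': 13, 'k': 5}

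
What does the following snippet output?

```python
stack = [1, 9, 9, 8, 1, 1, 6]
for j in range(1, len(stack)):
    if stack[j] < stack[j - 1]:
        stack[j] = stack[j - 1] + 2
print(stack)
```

[1, 9, 9, 11, 13, 15, 17]

j=1: 9>=1, unchanged → [1, 9, 9, 8, 1, 1, 6]
j=2: 9>=9, unchanged → [1, 9, 9, 8, 1, 1, 6]
j=3: 8<9, stack[3] = 9+2 = 11 → [1, 9, 9, 11, 1, 1, 6]
j=4: 1<11, stack[4] = 11+2 = 13 → [1, 9, 9, 11, 13, 1, 6]
j=5: 1<13, stack[5] = 13+2 = 15 → [1, 9, 9, 11, 13, 15, 6]
j=6: 6<15, stack[6] = 15+2 = 17 → [1, 9, 9, 11, 13, 15, 17]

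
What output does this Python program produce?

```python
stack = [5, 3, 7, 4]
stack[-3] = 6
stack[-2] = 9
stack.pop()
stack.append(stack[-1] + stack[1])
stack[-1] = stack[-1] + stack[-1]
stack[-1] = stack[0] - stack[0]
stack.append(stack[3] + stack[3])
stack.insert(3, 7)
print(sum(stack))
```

27

stack[-3] = 6 → [5, 6, 7, 4]
stack[-2] = 9 → [5, 6, 9, 4]
pop() removes 4 → [5, 6, 9]
append stack[-1]+stack[1] = 9+6 = 15 → [5, 6, 9, 15]
stack[-1] = stack[-1]+stack[-1] = 15+15 = 30 → [5, 6, 9, 30]
stack[-1] = stack[0]-stack[0] = 5-5 = 0 → [5, 6, 9, 0]
append stack[3]+stack[3] = 0+0 = 0 → [5, 6, 9, 0, 0]
insert 7 at 3 → [5, 6, 9, 7, 0, 0]
sum = 27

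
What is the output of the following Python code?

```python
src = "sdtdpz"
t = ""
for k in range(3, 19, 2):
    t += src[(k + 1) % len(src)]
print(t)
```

pstpstps

k=3: add src[4]='p' → 'p'
k=5: add src[0]='s' → 'ps'
k=7: add src[2]='t' → 'pst'
k=9: add src[4]='p' → 'pstp'
k=11: add src[0]='s' → 'pstps'
k=13: add src[2]='t' → 'pstpst'
k=15: add src[4]='p' → 'pstpstp'
k=17: add src[0]='s' → 'pstpstps'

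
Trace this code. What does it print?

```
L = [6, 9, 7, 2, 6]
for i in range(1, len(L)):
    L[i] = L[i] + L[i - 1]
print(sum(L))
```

97

i=1: L[1] = 9+6 = 15 → [6, 15, 7, 2, 6]
i=2: L[2] = 7+15 = 22 → [6, 15, 22, 2, 6]
i=3: L[3] = 2+22 = 24 → [6, 15, 22, 24, 6]
i=4: L[4] = 6+24 = 30 → [6, 15, 22, 24, 30]
sum = 97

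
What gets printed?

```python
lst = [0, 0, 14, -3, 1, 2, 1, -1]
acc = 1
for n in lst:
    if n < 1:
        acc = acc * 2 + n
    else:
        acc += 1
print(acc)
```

19

n=0: <1, acc = 1*2+0 = 2
n=0: <1, acc = 2*2+0 = 4
n=14: not <1, acc = 4+1 = 5
n=-3: <1, acc = 5*2+(-3) = 7
n=1: not <1, acc = 7+1 = 8
n=2: not <1, acc = 8+1 = 9
n=1: not <1, acc = 9+1 = 10
n=-1: <1, acc = 10*2+(-1) = 19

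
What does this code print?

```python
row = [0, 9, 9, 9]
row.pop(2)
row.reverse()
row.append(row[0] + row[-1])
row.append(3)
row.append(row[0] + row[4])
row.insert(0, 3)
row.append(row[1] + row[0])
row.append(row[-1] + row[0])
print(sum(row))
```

72

pop(2) removes 9 → [0, 9, 9]
reverse → [9, 9, 0]
append row[0]+row[-1] = 9+0 = 9 → [9, 9, 0, 9]
append 3 → [9, 9, 0, 9, 3]
append row[0]+row[4] = 9+3 = 12 → [9, 9, 0, 9, 3, 12]
insert 3 at 0 → [3, 9, 9, 0, 9, 3, 12]
append row[1]+row[0] = 9+3 = 12 → [3, 9, 9, 0, 9, 3, 12, 12]
append row[-1]+row[0] = 12+3 = 15 → [3, 9, 9, 0, 9, 3, 12, 12, 15]
sum = 72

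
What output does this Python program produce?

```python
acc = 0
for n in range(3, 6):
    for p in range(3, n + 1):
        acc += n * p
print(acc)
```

n=3,p=3: acc = 0+9 = 9
n=4,p=3: acc = 9+12 = 21
n=4,p=4: acc = 21+16 = 37
n=5,p=3: acc = 37+15 = 52
n=5,p=4: acc = 52+20 = 72
n=5,p=5: acc = 72+25 = 97

97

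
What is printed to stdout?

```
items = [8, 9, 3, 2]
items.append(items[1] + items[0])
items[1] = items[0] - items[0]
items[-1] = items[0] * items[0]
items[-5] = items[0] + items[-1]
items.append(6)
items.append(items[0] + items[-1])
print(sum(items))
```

append items[1]+items[0] = 9+8 = 17 → [8, 9, 3, 2, 17]
items[1] = items[0]-items[0] = 8-8 = 0 → [8, 0, 3, 2, 17]
items[-1] = items[0]*items[0] = 8*8 = 64 → [8, 0, 3, 2, 64]
items[-5] = items[0]+items[-1] = 8+64 = 72 → [72, 0, 3, 2, 64]
append 6 → [72, 0, 3, 2, 64, 6]
append items[0]+items[-1] = 72+6 = 78 → [72, 0, 3, 2, 64, 6, 78]
sum = 225

225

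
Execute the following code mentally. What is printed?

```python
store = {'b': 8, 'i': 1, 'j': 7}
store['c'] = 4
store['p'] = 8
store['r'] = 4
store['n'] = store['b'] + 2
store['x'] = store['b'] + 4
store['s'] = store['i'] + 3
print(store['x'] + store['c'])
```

16

store['c'] = 4 → {'b': 8, 'i': 1, 'j': 7, 'c': 4}
store['p'] = 8 → {'b': 8, 'i': 1, 'j': 7, 'c': 4, 'p': 8}
store['r'] = 4 → {'b': 8, 'i': 1, 'j': 7, 'c': 4, 'p': 8, 'r': 4}
store['n'] = store['b']+2 = 10 → {'b': 8, 'i': 1, 'j': 7, 'c': 4, 'p': 8, 'r': 4, 'n': 10}
store['x'] = store['b']+4 = 12 → {'b': 8, 'i': 1, 'j': 7, 'c': 4, 'p': 8, 'r': 4, 'n': 10, 'x': 12}
store['s'] = store['i']+3 = 4 → {'b': 8, 'i': 1, 'j': 7, 'c': 4, 'p': 8, 'r': 4, 'n': 10, 'x': 12, 's': 4}
store['x']+store['c'] = 12+4 = 16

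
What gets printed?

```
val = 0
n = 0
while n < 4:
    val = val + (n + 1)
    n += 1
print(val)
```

10

n=0: val = 0+1 = 1
n=1: val = 1+2 = 3
n=2: val = 3+3 = 6
n=3: val = 6+4 = 10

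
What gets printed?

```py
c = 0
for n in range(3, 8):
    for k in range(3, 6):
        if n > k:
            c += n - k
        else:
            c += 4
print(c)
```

n=3,k=3: not 3>3, c = 0+4 = 4
n=3,k=4: not 3>4, c = 4+4 = 8
n=3,k=5: not 3>5, c = 8+4 = 12
n=4,k=3: 4>3, c = 12+1 = 13
n=4,k=4: not 4>4, c = 13+4 = 17
n=4,k=5: not 4>5, c = 17+4 = 21
n=5,k=3: 5>3, c = 21+2 = 23
n=5,k=4: 5>4, c = 23+1 = 24
n=5,k=5: not 5>5, c = 24+4 = 28
n=6,k=3: 6>3, c = 28+3 = 31
n=6,k=4: 6>4, c = 31+2 = 33
n=6,k=5: 6>5, c = 33+1 = 34
n=7,k=3: 7>3, c = 34+4 = 38
n=7,k=4: 7>4, c = 38+3 = 41
n=7,k=5: 7>5, c = 41+2 = 43

43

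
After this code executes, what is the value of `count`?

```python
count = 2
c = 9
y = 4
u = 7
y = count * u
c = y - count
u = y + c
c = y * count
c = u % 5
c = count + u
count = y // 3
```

y = 2*7 = 14
c = 14-2 = 12
u = 14+12 = 26
c = 14*2 = 28
c = 26%5 = 1
c = 2+26 = 28
count = 14//3 = 4

4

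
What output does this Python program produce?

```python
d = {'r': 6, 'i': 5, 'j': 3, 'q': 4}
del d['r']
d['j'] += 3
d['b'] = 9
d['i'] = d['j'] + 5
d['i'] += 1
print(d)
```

{'i': 12, 'j': 6, 'q': 4, 'b': 9}

del 'r' → {'i': 5, 'j': 3, 'q': 4}
d['j'] = 3+3 = 6 → {'i': 5, 'j': 6, 'q': 4}
d['b'] = 9 → {'i': 5, 'j': 6, 'q': 4, 'b': 9}
d['i'] = d['j']+5 = 11 → {'i': 11, 'j': 6, 'q': 4, 'b': 9}
d['i'] = 11+1 = 12 → {'i': 12, 'j': 6, 'q': 4, 'b': 9}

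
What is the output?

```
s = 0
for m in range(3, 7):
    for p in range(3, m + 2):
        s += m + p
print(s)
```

130

m=3,p=3: s = 0+6 = 6
m=3,p=4: s = 6+7 = 13
m=4,p=3: s = 13+7 = 20
m=4,p=4: s = 20+8 = 28
m=4,p=5: s = 28+9 = 37
m=5,p=3: s = 37+8 = 45
m=5,p=4: s = 45+9 = 54
m=5,p=5: s = 54+10 = 64
m=5,p=6: s = 64+11 = 75
m=6,p=3: s = 75+9 = 84
m=6,p=4: s = 84+10 = 94
m=6,p=5: s = 94+11 = 105
m=6,p=6: s = 105+12 = 117
m=6,p=7: s = 117+13 = 130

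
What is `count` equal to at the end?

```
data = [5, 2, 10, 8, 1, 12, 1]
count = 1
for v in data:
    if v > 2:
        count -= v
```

-34

v=5: >2, count = 1-5 = -4
v=2: not >2
v=10: >2, count = (-4)-10 = -14
v=8: >2, count = (-14)-8 = -22
v=1: not >2
v=12: >2, count = (-22)-12 = -34
v=1: not >2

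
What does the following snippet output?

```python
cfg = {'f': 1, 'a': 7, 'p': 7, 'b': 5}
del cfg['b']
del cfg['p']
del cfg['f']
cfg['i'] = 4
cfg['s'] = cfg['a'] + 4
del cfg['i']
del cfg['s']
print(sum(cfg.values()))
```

7

del 'b' → {'f': 1, 'a': 7, 'p': 7}
del 'p' → {'f': 1, 'a': 7}
del 'f' → {'a': 7}
cfg['i'] = 4 → {'a': 7, 'i': 4}
cfg['s'] = cfg['a']+4 = 11 → {'a': 7, 'i': 4, 's': 11}
del 'i' → {'a': 7, 's': 11}
del 's' → {'a': 7}
sum of values = 7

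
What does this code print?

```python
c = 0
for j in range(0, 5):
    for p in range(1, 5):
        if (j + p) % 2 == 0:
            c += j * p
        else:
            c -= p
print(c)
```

j=0,p=1: odd sum, c = 0-1 = -1
j=0,p=2: even sum, c = (-1)+0 = -1
j=0,p=3: odd sum, c = (-1)-3 = -4
j=0,p=4: even sum, c = (-4)+0 = -4
j=1,p=1: even sum, c = (-4)+1 = -3
j=1,p=2: odd sum, c = (-3)-2 = -5
j=1,p=3: even sum, c = (-5)+3 = -2
j=1,p=4: odd sum, c = (-2)-4 = -6
j=2,p=1: odd sum, c = (-6)-1 = -7
j=2,p=2: even sum, c = (-7)+4 = -3
j=2,p=3: odd sum, c = (-3)-3 = -6
j=2,p=4: even sum, c = (-6)+8 = 2
j=3,p=1: even sum, c = 2+3 = 5
j=3,p=2: odd sum, c = 5-2 = 3
j=3,p=3: even sum, c = 3+9 = 12
j=3,p=4: odd sum, c = 12-4 = 8
j=4,p=1: odd sum, c = 8-1 = 7
j=4,p=2: even sum, c = 7+8 = 15
j=4,p=3: odd sum, c = 15-3 = 12
j=4,p=4: even sum, c = 12+16 = 28

28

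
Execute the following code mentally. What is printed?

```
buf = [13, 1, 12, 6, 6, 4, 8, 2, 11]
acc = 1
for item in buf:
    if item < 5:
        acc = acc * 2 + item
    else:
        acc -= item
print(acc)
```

-205

item=13: not <5, acc = 1-13 = -12
item=1: <5, acc = (-12)*2+1 = -23
item=12: not <5, acc = (-23)-12 = -35
item=6: not <5, acc = (-35)-6 = -41
item=6: not <5, acc = (-41)-6 = -47
item=4: <5, acc = (-47)*2+4 = -90
item=8: not <5, acc = (-90)-8 = -98
item=2: <5, acc = (-98)*2+2 = -194
item=11: not <5, acc = (-194)-11 = -205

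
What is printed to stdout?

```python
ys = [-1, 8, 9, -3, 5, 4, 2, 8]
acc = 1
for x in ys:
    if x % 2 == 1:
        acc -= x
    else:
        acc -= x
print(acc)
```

-31

x=-1: odd, acc = 1-(-1) = 2
x=8: not odd, acc = 2-8 = -6
x=9: odd, acc = (-6)-9 = -15
x=-3: odd, acc = (-15)-(-3) = -12
x=5: odd, acc = (-12)-5 = -17
x=4: not odd, acc = (-17)-4 = -21
x=2: not odd, acc = (-21)-2 = -23
x=8: not odd, acc = (-23)-8 = -31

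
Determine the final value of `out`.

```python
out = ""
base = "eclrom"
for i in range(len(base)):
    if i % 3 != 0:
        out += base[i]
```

i=0: skip
i=1: add 'c' → 'c'
i=2: add 'l' → 'cl'
i=3: skip
i=4: add 'o' → 'clo'
i=5: add 'm' → 'clom'

'clom'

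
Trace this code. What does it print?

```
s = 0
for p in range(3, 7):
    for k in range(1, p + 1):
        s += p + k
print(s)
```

138

p=3,k=1: s = 0+4 = 4
p=3,k=2: s = 4+5 = 9
p=3,k=3: s = 9+6 = 15
p=4,k=1: s = 15+5 = 20
p=4,k=2: s = 20+6 = 26
p=4,k=3: s = 26+7 = 33
p=4,k=4: s = 33+8 = 41
p=5,k=1: s = 41+6 = 47
p=5,k=2: s = 47+7 = 54
p=5,k=3: s = 54+8 = 62
p=5,k=4: s = 62+9 = 71
p=5,k=5: s = 71+10 = 81
p=6,k=1: s = 81+7 = 88
p=6,k=2: s = 88+8 = 96
p=6,k=3: s = 96+9 = 105
p=6,k=4: s = 105+10 = 115
p=6,k=5: s = 115+11 = 126
p=6,k=6: s = 126+12 = 138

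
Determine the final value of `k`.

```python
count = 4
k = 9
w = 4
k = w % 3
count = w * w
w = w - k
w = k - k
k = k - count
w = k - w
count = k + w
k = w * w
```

225

k = 4%3 = 1
count = 4*4 = 16
w = 4-1 = 3
w = 1-1 = 0
k = 1-16 = -15
w = (-15)-0 = -15
count = (-15)+(-15) = -30
k = (-15)*(-15) = 225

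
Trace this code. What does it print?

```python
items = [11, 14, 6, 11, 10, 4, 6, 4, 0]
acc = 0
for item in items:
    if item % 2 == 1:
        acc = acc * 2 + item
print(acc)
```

33

item=11: odd, acc = 0*2+11 = 11
item=14: not odd
item=6: not odd
item=11: odd, acc = 11*2+11 = 33
item=10: not odd
item=4: not odd
item=6: not odd
item=4: not odd
item=0: not odd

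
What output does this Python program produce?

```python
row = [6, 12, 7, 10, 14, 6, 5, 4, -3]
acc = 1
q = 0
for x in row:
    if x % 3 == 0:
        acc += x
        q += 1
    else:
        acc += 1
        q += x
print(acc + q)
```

71

x=6: %3==0, acc = 1+6 = 7; q=1
x=12: %3==0, acc = 7+12 = 19; q=2
x=7: not %3==0, acc = 19+1 = 20; q=9
x=10: not %3==0, acc = 20+1 = 21; q=19
x=14: not %3==0, acc = 21+1 = 22; q=33
x=6: %3==0, acc = 22+6 = 28; q=34
x=5: not %3==0, acc = 28+1 = 29; q=39
x=4: not %3==0, acc = 29+1 = 30; q=43
x=-3: %3==0, acc = 30+(-3) = 27; q=44
acc+q = 27+44 = 71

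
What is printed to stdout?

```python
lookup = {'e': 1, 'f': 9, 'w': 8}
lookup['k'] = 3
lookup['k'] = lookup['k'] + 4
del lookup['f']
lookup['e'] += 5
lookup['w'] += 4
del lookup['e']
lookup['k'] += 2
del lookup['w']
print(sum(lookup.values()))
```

9

lookup['k'] = 3 → {'e': 1, 'f': 9, 'w': 8, 'k': 3}
lookup['k'] = lookup['k']+4 = 7 → {'e': 1, 'f': 9, 'w': 8, 'k': 7}
del 'f' → {'e': 1, 'w': 8, 'k': 7}
lookup['e'] = 1+5 = 6 → {'e': 6, 'w': 8, 'k': 7}
lookup['w'] = 8+4 = 12 → {'e': 6, 'w': 12, 'k': 7}
del 'e' → {'w': 12, 'k': 7}
lookup['k'] = 7+2 = 9 → {'w': 12, 'k': 9}
del 'w' → {'k': 9}
sum of values = 9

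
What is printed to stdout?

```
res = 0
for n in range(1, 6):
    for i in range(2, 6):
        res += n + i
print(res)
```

n=1,i=2: res = 0+3 = 3
n=1,i=3: res = 3+4 = 7
n=1,i=4: res = 7+5 = 12
n=1,i=5: res = 12+6 = 18
n=2,i=2: res = 18+4 = 22
n=2,i=3: res = 22+5 = 27
n=2,i=4: res = 27+6 = 33
n=2,i=5: res = 33+7 = 40
n=3,i=2: res = 40+5 = 45
n=3,i=3: res = 45+6 = 51
n=3,i=4: res = 51+7 = 58
n=3,i=5: res = 58+8 = 66
n=4,i=2: res = 66+6 = 72
n=4,i=3: res = 72+7 = 79
n=4,i=4: res = 79+8 = 87
n=4,i=5: res = 87+9 = 96
n=5,i=2: res = 96+7 = 103
n=5,i=3: res = 103+8 = 111
n=5,i=4: res = 111+9 = 120
n=5,i=5: res = 120+10 = 130

130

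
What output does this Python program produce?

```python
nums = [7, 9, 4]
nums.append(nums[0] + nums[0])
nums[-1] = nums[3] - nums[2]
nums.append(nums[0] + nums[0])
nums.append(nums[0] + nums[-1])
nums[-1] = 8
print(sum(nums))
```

52

append nums[0]+nums[0] = 7+7 = 14 → [7, 9, 4, 14]
nums[-1] = nums[3]-nums[2] = 14-4 = 10 → [7, 9, 4, 10]
append nums[0]+nums[0] = 7+7 = 14 → [7, 9, 4, 10, 14]
append nums[0]+nums[-1] = 7+14 = 21 → [7, 9, 4, 10, 14, 21]
nums[-1] = 8 → [7, 9, 4, 10, 14, 8]
sum = 52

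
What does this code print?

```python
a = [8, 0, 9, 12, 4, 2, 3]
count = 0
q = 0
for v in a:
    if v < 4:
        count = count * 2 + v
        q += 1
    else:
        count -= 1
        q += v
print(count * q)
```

v=8: not <4, count = 0-1 = -1; q=8
v=0: <4, count = (-1)*2+0 = -2; q=9
v=9: not <4, count = (-2)-1 = -3; q=18
v=12: not <4, count = (-3)-1 = -4; q=30
v=4: not <4, count = (-4)-1 = -5; q=34
v=2: <4, count = (-5)*2+2 = -8; q=35
v=3: <4, count = (-8)*2+3 = -13; q=36
count*q = (-13)*36 = -468

-468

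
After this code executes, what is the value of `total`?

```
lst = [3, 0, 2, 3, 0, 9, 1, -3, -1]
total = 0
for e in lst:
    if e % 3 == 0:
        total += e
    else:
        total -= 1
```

9

e=3: %3==0, total = 0+3 = 3
e=0: %3==0, total = 3+0 = 3
e=2: not %3==0, total = 3-1 = 2
e=3: %3==0, total = 2+3 = 5
e=0: %3==0, total = 5+0 = 5
e=9: %3==0, total = 5+9 = 14
e=1: not %3==0, total = 14-1 = 13
e=-3: %3==0, total = 13+(-3) = 10
e=-1: not %3==0, total = 10-1 = 9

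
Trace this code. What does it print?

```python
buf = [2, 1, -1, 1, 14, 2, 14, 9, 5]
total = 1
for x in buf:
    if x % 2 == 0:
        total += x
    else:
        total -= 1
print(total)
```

x=2: even, total = 1+2 = 3
x=1: not even, total = 3-1 = 2
x=-1: not even, total = 2-1 = 1
x=1: not even, total = 1-1 = 0
x=14: even, total = 0+14 = 14
x=2: even, total = 14+2 = 16
x=14: even, total = 16+14 = 30
x=9: not even, total = 30-1 = 29
x=5: not even, total = 29-1 = 28

28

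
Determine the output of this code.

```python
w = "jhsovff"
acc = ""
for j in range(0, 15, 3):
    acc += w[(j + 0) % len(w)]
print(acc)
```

j=0: add w[0]='j' → 'j'
j=3: add w[3]='o' → 'jo'
j=6: add w[6]='f' → 'jof'
j=9: add w[2]='s' → 'jofs'
j=12: add w[5]='f' → 'jofsf'

jofsf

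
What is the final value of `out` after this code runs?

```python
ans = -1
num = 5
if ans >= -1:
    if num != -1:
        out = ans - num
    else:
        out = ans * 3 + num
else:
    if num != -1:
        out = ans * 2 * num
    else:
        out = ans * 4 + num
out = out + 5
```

ans=-1, num=5
ans >= -1 is True; num != -1 is True
→ out = ans - num = -6
out = (-6)+5 = -1

-1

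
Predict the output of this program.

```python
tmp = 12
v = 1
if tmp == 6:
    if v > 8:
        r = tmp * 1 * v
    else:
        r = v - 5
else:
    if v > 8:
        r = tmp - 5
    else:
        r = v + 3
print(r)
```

4

tmp=12, v=1
tmp == 6 is False; v > 8 is False
→ r = v + 3 = 4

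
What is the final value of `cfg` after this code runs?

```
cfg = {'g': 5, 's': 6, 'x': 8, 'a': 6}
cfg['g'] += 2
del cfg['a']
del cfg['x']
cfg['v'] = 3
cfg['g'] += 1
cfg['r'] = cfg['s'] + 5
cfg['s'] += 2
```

cfg['g'] = 5+2 = 7 → {'g': 7, 's': 6, 'x': 8, 'a': 6}
del 'a' → {'g': 7, 's': 6, 'x': 8}
del 'x' → {'g': 7, 's': 6}
cfg['v'] = 3 → {'g': 7, 's': 6, 'v': 3}
cfg['g'] = 7+1 = 8 → {'g': 8, 's': 6, 'v': 3}
cfg['r'] = cfg['s']+5 = 11 → {'g': 8, 's': 6, 'v': 3, 'r': 11}
cfg['s'] = 6+2 = 8 → {'g': 8, 's': 8, 'v': 3, 'r': 11}

{'g': 8, 's': 8, 'v': 3, 'r': 11}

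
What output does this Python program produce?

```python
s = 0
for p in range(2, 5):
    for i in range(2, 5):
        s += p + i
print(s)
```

54

p=2,i=2: s = 0+4 = 4
p=2,i=3: s = 4+5 = 9
p=2,i=4: s = 9+6 = 15
p=3,i=2: s = 15+5 = 20
p=3,i=3: s = 20+6 = 26
p=3,i=4: s = 26+7 = 33
p=4,i=2: s = 33+6 = 39
p=4,i=3: s = 39+7 = 46
p=4,i=4: s = 46+8 = 54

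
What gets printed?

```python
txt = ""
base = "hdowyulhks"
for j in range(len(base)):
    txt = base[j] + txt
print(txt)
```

skhluywodh

j=0: prepend 'h' → 'h'
j=1: prepend 'd' → 'dh'
j=2: prepend 'o' → 'odh'
j=3: prepend 'w' → 'wodh'
j=4: prepend 'y' → 'ywodh'
j=5: prepend 'u' → 'uywodh'
j=6: prepend 'l' → 'luywodh'
j=7: prepend 'h' → 'hluywodh'
j=8: prepend 'k' → 'khluywodh'
j=9: prepend 's' → 'skhluywodh'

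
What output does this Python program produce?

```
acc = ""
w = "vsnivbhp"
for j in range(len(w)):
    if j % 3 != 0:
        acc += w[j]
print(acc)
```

j=0: skip
j=1: add 's' → 's'
j=2: add 'n' → 'sn'
j=3: skip
j=4: add 'v' → 'snv'
j=5: add 'b' → 'snvb'
j=6: skip
j=7: add 'p' → 'snvbp'

snvbp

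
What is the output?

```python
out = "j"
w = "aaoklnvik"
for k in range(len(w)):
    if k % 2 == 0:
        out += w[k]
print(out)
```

jaolvk

k=0: add 'a' → 'ja'
k=1: skip
k=2: add 'o' → 'jao'
k=3: skip
k=4: add 'l' → 'jaol'
k=5: skip
k=6: add 'v' → 'jaolv'
k=7: skip
k=8: add 'k' → 'jaolvk'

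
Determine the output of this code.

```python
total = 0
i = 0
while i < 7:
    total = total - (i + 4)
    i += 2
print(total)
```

-28

i=0: total = 0-4 = -4
i=2: total = (-4)-6 = -10
i=4: total = (-10)-8 = -18
i=6: total = (-18)-10 = -28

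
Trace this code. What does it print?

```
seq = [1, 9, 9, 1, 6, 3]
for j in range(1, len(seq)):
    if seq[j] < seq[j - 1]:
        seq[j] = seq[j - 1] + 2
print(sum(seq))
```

j=1: 9>=1, unchanged → [1, 9, 9, 1, 6, 3]
j=2: 9>=9, unchanged → [1, 9, 9, 1, 6, 3]
j=3: 1<9, seq[3] = 9+2 = 11 → [1, 9, 9, 11, 6, 3]
j=4: 6<11, seq[4] = 11+2 = 13 → [1, 9, 9, 11, 13, 3]
j=5: 3<13, seq[5] = 13+2 = 15 → [1, 9, 9, 11, 13, 15]
sum = 58

58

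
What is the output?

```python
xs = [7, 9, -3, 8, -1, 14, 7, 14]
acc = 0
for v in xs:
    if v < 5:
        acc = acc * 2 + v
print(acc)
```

v=7: not <5
v=9: not <5
v=-3: <5, acc = 0*2+(-3) = -3
v=8: not <5
v=-1: <5, acc = (-3)*2+(-1) = -7
v=14: not <5
v=7: not <5
v=14: not <5

-7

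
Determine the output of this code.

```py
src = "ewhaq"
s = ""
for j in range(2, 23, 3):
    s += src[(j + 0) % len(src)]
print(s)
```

j=2: add src[2]='h' → 'h'
j=5: add src[0]='e' → 'he'
j=8: add src[3]='a' → 'hea'
j=11: add src[1]='w' → 'heaw'
j=14: add src[4]='q' → 'heawq'
j=17: add src[2]='h' → 'heawqh'
j=20: add src[0]='e' → 'heawqhe'

heawqhe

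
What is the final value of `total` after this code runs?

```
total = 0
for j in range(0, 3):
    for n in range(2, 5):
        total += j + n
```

36

j=0,n=2: total = 0+2 = 2
j=0,n=3: total = 2+3 = 5
j=0,n=4: total = 5+4 = 9
j=1,n=2: total = 9+3 = 12
j=1,n=3: total = 12+4 = 16
j=1,n=4: total = 16+5 = 21
j=2,n=2: total = 21+4 = 25
j=2,n=3: total = 25+5 = 30
j=2,n=4: total = 30+6 = 36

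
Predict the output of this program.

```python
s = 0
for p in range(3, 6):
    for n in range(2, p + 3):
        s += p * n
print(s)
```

257

p=3,n=2: s = 0+6 = 6
p=3,n=3: s = 6+9 = 15
p=3,n=4: s = 15+12 = 27
p=3,n=5: s = 27+15 = 42
p=4,n=2: s = 42+8 = 50
p=4,n=3: s = 50+12 = 62
p=4,n=4: s = 62+16 = 78
p=4,n=5: s = 78+20 = 98
p=4,n=6: s = 98+24 = 122
p=5,n=2: s = 122+10 = 132
p=5,n=3: s = 132+15 = 147
p=5,n=4: s = 147+20 = 167
p=5,n=5: s = 167+25 = 192
p=5,n=6: s = 192+30 = 222
p=5,n=7: s = 222+35 = 257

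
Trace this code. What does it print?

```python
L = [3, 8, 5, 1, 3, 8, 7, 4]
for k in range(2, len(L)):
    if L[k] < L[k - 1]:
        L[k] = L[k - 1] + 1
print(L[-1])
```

14

k=2: 5<8, L[2] = 8+1 = 9 → [3, 8, 9, 1, 3, 8, 7, 4]
k=3: 1<9, L[3] = 9+1 = 10 → [3, 8, 9, 10, 3, 8, 7, 4]
k=4: 3<10, L[4] = 10+1 = 11 → [3, 8, 9, 10, 11, 8, 7, 4]
k=5: 8<11, L[5] = 11+1 = 12 → [3, 8, 9, 10, 11, 12, 7, 4]
k=6: 7<12, L[6] = 12+1 = 13 → [3, 8, 9, 10, 11, 12, 13, 4]
k=7: 4<13, L[7] = 13+1 = 14 → [3, 8, 9, 10, 11, 12, 13, 14]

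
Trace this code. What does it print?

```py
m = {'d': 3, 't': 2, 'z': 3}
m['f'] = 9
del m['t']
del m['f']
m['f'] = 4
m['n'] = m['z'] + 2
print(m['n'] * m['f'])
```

20

m['f'] = 9 → {'d': 3, 't': 2, 'z': 3, 'f': 9}
del 't' → {'d': 3, 'z': 3, 'f': 9}
del 'f' → {'d': 3, 'z': 3}
m['f'] = 4 → {'d': 3, 'z': 3, 'f': 4}
m['n'] = m['z']+2 = 5 → {'d': 3, 'z': 3, 'f': 4, 'n': 5}
m['n']*m['f'] = 5*4 = 20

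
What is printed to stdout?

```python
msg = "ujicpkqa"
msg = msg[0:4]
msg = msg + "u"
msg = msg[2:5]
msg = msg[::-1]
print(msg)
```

uci

slice [0:4] → 'ujic'
+ 'u' → 'ujicu'
slice [2:5] → 'icu'
reverse → 'uci'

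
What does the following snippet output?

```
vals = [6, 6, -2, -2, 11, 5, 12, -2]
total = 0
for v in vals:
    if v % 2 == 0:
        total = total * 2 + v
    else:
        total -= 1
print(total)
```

v=6: even, total = 0*2+6 = 6
v=6: even, total = 6*2+6 = 18
v=-2: even, total = 18*2+(-2) = 34
v=-2: even, total = 34*2+(-2) = 66
v=11: not even, total = 66-1 = 65
v=5: not even, total = 65-1 = 64
v=12: even, total = 64*2+12 = 140
v=-2: even, total = 140*2+(-2) = 278

278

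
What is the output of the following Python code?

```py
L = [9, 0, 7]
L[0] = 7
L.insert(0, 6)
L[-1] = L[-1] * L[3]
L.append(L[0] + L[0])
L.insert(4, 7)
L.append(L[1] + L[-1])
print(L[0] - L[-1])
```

-13

L[0] = 7 → [7, 0, 7]
insert 6 at 0 → [6, 7, 0, 7]
L[-1] = L[-1]*L[3] = 7*7 = 49 → [6, 7, 0, 49]
append L[0]+L[0] = 6+6 = 12 → [6, 7, 0, 49, 12]
insert 7 at 4 → [6, 7, 0, 49, 7, 12]
append L[1]+L[-1] = 7+12 = 19 → [6, 7, 0, 49, 7, 12, 19]
L[0]-L[-1] = 6-19 = -13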